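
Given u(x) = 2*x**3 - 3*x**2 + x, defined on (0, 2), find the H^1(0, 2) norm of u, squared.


||u||_{H^1}^2 = 5818/105

The H^1 norm (squared) on an interval (0, L) is
  ||u||_{H^1}^2 = ∫_0^L u(x)^2 dx + ∫_0^L u'(x)^2 dx.
Compute u'(x) = 6*x**2 - 6*x + 1.
Then u(x)^2 = 4*x**6 - 12*x**5 + 13*x**4 - 6*x**3 + x**2 and u'(x)^2 = 36*x**4 - 72*x**3 + 48*x**2 - 12*x + 1.
Integrate each monomial from 0 to 2 using ∫_0^2 c·x^n dx = c·2^(n+1)/(n+1):
  ∫_0^2 u(x)^2 dx = ∫_0^2 (4*x^6 - 12*x^5 + 13*x^4 - 6*x^3 + x^2) dx. Term by term:
    ∫_0^2 4*x^6 dx = 512/7;  ∫_0^2 -12*x^5 dx = -128;  ∫_0^2 13*x^4 dx = 416/5;
    ∫_0^2 -6*x^3 dx = -24;  ∫_0^2 x^2 dx = 8/3.
  Sum: 512/7 − 128 + 416/5 − 24 + 8/3 = 736/105.
  ∫_0^2 u'(x)^2 dx = ∫_0^2 (36*x^4 - 72*x^3 + 48*x^2 - 12*x + 1) dx. Term by term:
    ∫_0^2 36*x^4 dx = 1152/5;  ∫_0^2 -72*x^3 dx = -288;  ∫_0^2 48*x^2 dx = 128;
    ∫_0^2 -12*x dx = -24;  ∫_0^2 1 dx = 2.
  Sum: 1152/5 − 288 + 128 − 24 + 2 = 242/5.
Adding: ||u||_{H^1}^2 = 736/105 + 242/5 = 5818/105.


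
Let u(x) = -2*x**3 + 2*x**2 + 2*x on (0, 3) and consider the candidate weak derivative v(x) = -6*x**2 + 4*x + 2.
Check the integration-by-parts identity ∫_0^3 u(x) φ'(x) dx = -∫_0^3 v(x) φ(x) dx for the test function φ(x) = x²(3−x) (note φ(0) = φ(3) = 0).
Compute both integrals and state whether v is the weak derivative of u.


LHS = 837/10, RHS = 837/10. Yes, v = u' weakly.

u(x) = -2*x**3 + 2*x**2 + 2*x, classical derivative u'(x) = -6*x**2 + 4*x + 2.
φ(x) = x²(3−x), so φ'(x) = 3*x*(2 - x).
Note φ(0) = φ(3) = 0, so the boundary term u·φ vanishes.
LHS = ∫_0^3 u(x) φ'(x) dx = ∫_0^3 (6*x^5 - 18*x^4 + 6*x^3 + 12*x^2) dx. Term by term:
  ∫_0^3 6*x^5 dx = 729;  ∫_0^3 -18*x^4 dx = -4374/5;  ∫_0^3 6*x^3 dx = 243/2;
  ∫_0^3 12*x^2 dx = 108.
Sum: 729 − 4374/5 + 243/2 + 108 = 837/10.
So LHS = 837/10.
∫_0^3 v(x) φ(x) dx = ∫_0^3 (6*x^5 - 22*x^4 + 10*x^3 + 6*x^2) dx. Term by term:
  ∫_0^3 6*x^5 dx = 729;  ∫_0^3 -22*x^4 dx = -5346/5;  ∫_0^3 10*x^3 dx = 405/2;
  ∫_0^3 6*x^2 dx = 54.
Sum: 729 − 5346/5 + 405/2 + 54 = -837/10.
So RHS = -∫_0^3 v(x) φ(x) dx = 837/10.
LHS = RHS, so the identity holds for this test φ.
Moreover u is smooth here and v(x) = u'(x) = -6*x**2 + 4*x + 2 pointwise, so the identity holds for every test function. Hence v is the weak derivative of u.


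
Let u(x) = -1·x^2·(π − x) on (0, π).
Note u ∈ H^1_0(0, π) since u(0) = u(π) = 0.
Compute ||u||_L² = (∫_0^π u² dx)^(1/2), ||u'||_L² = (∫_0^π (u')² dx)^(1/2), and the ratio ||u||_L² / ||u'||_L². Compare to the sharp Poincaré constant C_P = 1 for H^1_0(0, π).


||u||_L² / ||u'||_L² = sqrt(14)*π/14 < C_P = 1.

u(x) = -1·x^2·(π − x), so u'(x) = x*(3*x - 2*π).
u(x) = -1·x^2·(π − x) vanishes at x = 0 and x = π, so u ∈ H^1_0(0, π). Differentiate via the product rule and integrate the resulting polynomials term by term.
  ∫_0^π u² dx = ∫_0^π (x^6 - 2*π*x^5 + π^2*x^4) dx. Term by term:
    ∫_0^π x^6 dx = π^7/7;  ∫_0^π -2*π*x^5 dx = -π^7/3;  ∫_0^π π^2*x^4 dx = π^7/5.
  Sum: π^7/7 − π^7/3 + π^7/5 = π^7/105.
  ∫_0^π (u')² dx = ∫_0^π (9*x^4 - 12*π*x^3 + 4*π^2*x^2) dx. Term by term:
    ∫_0^π 9*x^4 dx = 9*π^5/5;  ∫_0^π -12*π*x^3 dx = -3*π^5;  ∫_0^π 4*π^2*x^2 dx = 4*π^5/3.
  Sum: 9*π^5/5 − 3*π^5 + 4*π^5/3 = 2*π^5/15.
∫_0^π u² dx = π^7/105, so ||u||_L² = sqrt(105)*π^(7/2)/105.
∫_0^π (u')² dx = 2*π^5/15, so ||u'||_L² = sqrt(30)*π^(5/2)/15.
Ratio ||u||_L² / ||u'||_L² = sqrt(14)*π/14.
Sharp Poincaré constant on H^1_0(0, π) is C_P = L/π = 1, achieved by sin(x).
A polynomial bump cannot attain the sharp Poincaré constant (only the first sine eigenfunction does), so the ratio is strictly less than C_P, consistent with ||u||_L² ≤ C_P ||u'||_L².


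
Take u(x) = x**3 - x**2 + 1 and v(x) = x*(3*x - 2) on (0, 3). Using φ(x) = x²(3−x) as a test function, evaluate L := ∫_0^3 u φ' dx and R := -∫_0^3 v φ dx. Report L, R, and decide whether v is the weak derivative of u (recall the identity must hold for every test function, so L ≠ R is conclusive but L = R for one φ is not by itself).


LHS = -243/5, RHS = -243/5. Yes, v = u' weakly.

u(x) = x**3 - x**2 + 1, classical derivative u'(x) = 3*x**2 - 2*x.
φ(x) = x²(3−x), so φ'(x) = 3*x*(2 - x).
Note φ(0) = φ(3) = 0, so the boundary term u·φ vanishes.
LHS = ∫_0^3 u(x) φ'(x) dx = ∫_0^3 (-3*x^5 + 9*x^4 - 6*x^3 - 3*x^2 + 6*x) dx. Term by term:
  ∫_0^3 -3*x^5 dx = -729/2;  ∫_0^3 9*x^4 dx = 2187/5;  ∫_0^3 -6*x^3 dx = -243/2;
  ∫_0^3 -3*x^2 dx = -27;  ∫_0^3 6*x dx = 27.
Sum: -729/2 + 2187/5 − 243/2 − 27 + 27 = -243/5.
So LHS = -243/5.
∫_0^3 v(x) φ(x) dx = ∫_0^3 (-3*x^5 + 11*x^4 - 6*x^3) dx. Term by term:
  ∫_0^3 -3*x^5 dx = -729/2;  ∫_0^3 11*x^4 dx = 2673/5;  ∫_0^3 -6*x^3 dx = -243/2.
Sum: -729/2 + 2673/5 − 243/2 = 243/5.
So RHS = -∫_0^3 v(x) φ(x) dx = -243/5.
LHS = RHS, so the identity holds for this test φ.
Moreover u is smooth here and v(x) = u'(x) = 3*x**2 - 2*x pointwise, so the identity holds for every test function. Hence v is the weak derivative of u.


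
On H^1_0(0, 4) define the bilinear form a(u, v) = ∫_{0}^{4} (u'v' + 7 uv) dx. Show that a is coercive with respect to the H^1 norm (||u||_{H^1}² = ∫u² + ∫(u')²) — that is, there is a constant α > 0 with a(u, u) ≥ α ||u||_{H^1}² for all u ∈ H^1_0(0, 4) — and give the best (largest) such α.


α = 1

Coercivity of a(·,·) on H^1_0(0, 4) means a(u, u) ≥ α ||u||_{H^1}² for every u ∈ H^1_0.
The interval has length L = 4, and Poincaré/coercivity depend only on L. Here a(u, u) = ∫(u')² + (7)·∫u².
Here c = 7 ≥ 1, so a(u,u) = ∫(u')² + c∫u² ≥ ∫(u')² + ∫u² = ||u||_{H^1}², i.e. α = 1 works. No larger α is possible: a(u,u) ≥ α||u||_{H^1}² means (1−α)∫(u')² ≥ (α−c)∫u², and for the modes u_n = sin(nπ(x−x₀)/L) (x₀ the left endpoint) one has ∫u_n²/∫(u_n')² = (L/(nπ))² → 0, so a(u_n,u_n)/||u_n||_{H^1}² → 1. Hence the optimal constant is α = 1.
Therefore α = 1.


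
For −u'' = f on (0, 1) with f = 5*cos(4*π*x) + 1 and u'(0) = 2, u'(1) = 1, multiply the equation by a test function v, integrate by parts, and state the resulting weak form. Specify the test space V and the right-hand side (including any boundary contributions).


V = H^1(0, 1) (v unrestricted at boundary; u is determined up to an additive constant); weak form: ∫_0^1 u'v' dx = ∫_0^1 (5*cos(4*π*x) + 1) v dx + v(1) − 2·v(0) for all v ∈ V.

Multiply both sides by a test function v and integrate from 0 to 1:
  ∫_0^1 −u''(x) v(x) dx = ∫_0^1 f(x) v(x) dx.
Integrate the LHS by parts once:
  ∫_0^1 −u'' v dx = −[u'(x) v(x)]_0^1 + ∫_0^1 u'(x) v'(x) dx.
Thus ∫_0^1 u'(x) v'(x) dx = ∫_0^1 f(x) v(x) dx + [u'(x) v(x)]_0^1.
Choose V so that boundary terms are either known or forced to vanish.
u has inhomogeneous Neumann u'(0) = 2, u'(1) = 1. [u' v]_0^1 = (1)·v(1) − (2)·v(0) = v(1) − 2·v(0). Take V = H^1(0, 1); boundary term becomes part of RHS.
Weak formulation: find u (satisfying any essential BC) such that ∫_0^1 u'(x) v'(x) dx = ∫_0^1 f v dx + v(1) − 2·v(0) for all v ∈ V (Neumann data are natural BCs: they enter the RHS as boundary terms).
Substituting f(x) = 5*cos(4*π*x) + 1, the right-hand side is ∫_0^1 (5*cos(4*π*x) + 1) v dx + v(1) − 2·v(0).
Compatibility check (pure Neumann): taking v ≡ 1 ∈ V gives 0 = ∫_0^1 f dx + (1) − (2), i.e. ∫_0^1 f dx must equal u'(0) − u'(1) = 1. Indeed ∫_0^1 (5*cos(4*π*x) + 1) dx = 1, so the data are compatible. The solution is then unique only up to an additive constant (fix it e.g. by requiring ∫_0^1 u dx = 0).


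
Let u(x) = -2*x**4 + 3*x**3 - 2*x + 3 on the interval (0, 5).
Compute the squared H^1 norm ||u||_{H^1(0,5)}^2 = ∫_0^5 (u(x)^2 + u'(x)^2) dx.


||u||_{H^1}^2 = 49436270/63

The H^1 norm (squared) on an interval (0, L) is
  ||u||_{H^1}^2 = ∫_0^L u(x)^2 dx + ∫_0^L u'(x)^2 dx.
Compute u'(x) = -8*x**3 + 9*x**2 - 2.
Then u(x)^2 = 4*x**8 - 12*x**7 + 9*x**6 + 8*x**5 - 24*x**4 + 18*x**3 + 4*x**2 - 12*x + 9 and u'(x)^2 = 64*x**6 - 144*x**5 + 81*x**4 + 32*x**3 - 36*x**2 + 4.
Integrate each monomial from 0 to 5 using ∫_0^5 c·x^n dx = c·5^(n+1)/(n+1):
  ∫_0^5 u(x)^2 dx = ∫_0^5 (4*x^8 - 12*x^7 + 9*x^6 + 8*x^5 - 24*x^4 + 18*x^3 + 4*x^2 - 12*x + 9) dx. Term by term:
    ∫_0^5 4*x^8 dx = 7812500/9;  ∫_0^5 -12*x^7 dx = -1171875/2;  ∫_0^5 9*x^6 dx = 703125/7;
    ∫_0^5 8*x^5 dx = 62500/3;  ∫_0^5 -24*x^4 dx = -15000;  ∫_0^5 18*x^3 dx = 5625/2;
    ∫_0^5 4*x^2 dx = 500/3;  ∫_0^5 -12*x dx = -150;  ∫_0^5 9 dx = 45.
  Sum: 7812500/9 − 1171875/2 + 703125/7 + 62500/3 − 15000 + 5625/2 + 500/3 − 150 + 45 = 24650135/63.
  ∫_0^5 u'(x)^2 dx = ∫_0^5 (64*x^6 - 144*x^5 + 81*x^4 + 32*x^3 - 36*x^2 + 4) dx. Term by term:
    ∫_0^5 64*x^6 dx = 5000000/7;  ∫_0^5 -144*x^5 dx = -375000;  ∫_0^5 81*x^4 dx = 50625;
    ∫_0^5 32*x^3 dx = 5000;  ∫_0^5 -36*x^2 dx = -1500;  ∫_0^5 4 dx = 20.
  Sum: 5000000/7 − 375000 + 50625 + 5000 − 1500 + 20 = 2754015/7.
Adding: ||u||_{H^1}^2 = 24650135/63 + 2754015/7 = 49436270/63.


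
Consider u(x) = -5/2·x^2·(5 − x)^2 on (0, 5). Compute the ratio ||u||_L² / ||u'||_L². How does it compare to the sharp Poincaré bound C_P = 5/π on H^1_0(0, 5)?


||u||_L² / ||u'||_L² = 5*sqrt(3)/6 < C_P = 5/π.

u(x) = -5/2·x^2·(5 − x)^2, so u'(x) = 5*x*(x*(5 - x) - (x - 5)^2).
u(x) = -5/2·x^2·(5 − x)^2 vanishes at x = 0 and x = 5, so u ∈ H^1_0(0, 5). Differentiate via the product rule and integrate the resulting polynomials term by term.
  ∫_0^5 u² dx = ∫_0^5 (25*x^8/4 - 125*x^7 + 1875*x^6/2 - 3125*x^5 + 15625*x^4/4) dx. Term by term:
    ∫_0^5 25*x^8/4 dx = 48828125/36;  ∫_0^5 -125*x^7 dx = -48828125/8;  ∫_0^5 1875*x^6/2 dx = 146484375/14;
    ∫_0^5 -3125*x^5 dx = -48828125/6;  ∫_0^5 15625*x^4/4 dx = 9765625/4.
  Sum: 48828125/36 − 48828125/8 + 146484375/14 − 48828125/6 + 9765625/4 = 9765625/504.
  ∫_0^5 (u')² dx = ∫_0^5 (100*x^6 - 1500*x^5 + 8125*x^4 - 18750*x^3 + 15625*x^2) dx. Term by term:
    ∫_0^5 100*x^6 dx = 7812500/7;  ∫_0^5 -1500*x^5 dx = -3906250;  ∫_0^5 8125*x^4 dx = 5078125;
    ∫_0^5 -18750*x^3 dx = -5859375/2;  ∫_0^5 15625*x^2 dx = 1953125/3.
  Sum: 7812500/7 − 3906250 + 5078125 − 5859375/2 + 1953125/3 = 390625/42.
∫_0^5 u² dx = 9765625/504, so ||u||_L² = 3125*sqrt(14)/84.
∫_0^5 (u')² dx = 390625/42, so ||u'||_L² = 625*sqrt(42)/42.
Ratio ||u||_L² / ||u'||_L² = 5*sqrt(3)/6.
Sharp Poincaré constant on H^1_0(0, 5) is C_P = L/π = 5/π, achieved by sin(π/5·x).
A polynomial bump cannot attain the sharp Poincaré constant (only the first sine eigenfunction does), so the ratio is strictly less than C_P, consistent with ||u||_L² ≤ C_P ||u'||_L².


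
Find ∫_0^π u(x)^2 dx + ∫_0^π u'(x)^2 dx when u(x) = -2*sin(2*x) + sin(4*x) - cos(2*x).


||u||_{H^1(0,π)}^2 = 21*π

u'(x) = 2*sin(2*x) - 4*cos(2*x) + 4*cos(4*x).
Expand u² and (u')² and integrate term by term on (0, π), using: for integers n ≥ 1, ∫_0^π sin²(nx) dx = ∫_0^π cos²(nx) dx = π/2; for n ≠ n', ∫_0^π sin(nx)sin(n'x) dx = ∫_0^π cos(nx)cos(n'x) dx = 0; and by product-to-sum, ∫_0^π sin(nx)cos(n'x) dx = ½∫_0^π [sin((n+n')x) + sin((n−n')x)] dx, which is 0 when n+n' is even and 2n/(n²−n'²) when n+n' is odd (it need not vanish on (0, π)).
  u² squared terms: (-1)²·∫cos(2x)² dx = 1·π/2 = π/2;  (-2)²·∫sin(2x)² dx = 4·π/2 = 2*π;  (1)²·∫sin(4x)² dx = 1·π/2 = π/2.
  u² cross terms: 2·(-1)·(-2)·∫cos(2x)·sin(2x) dx = 4·(0) = 0;  2·(-1)·(1)·∫cos(2x)·sin(4x) dx = -2·(0) = 0;  2·(-2)·(1)·∫sin(2x)·sin(4x) dx = -4·(0) = 0.
  So ∫_0^π u² dx = π/2 + 2*π + π/2 + 0 + 0 + 0 = 3*π.
  (u')² squared terms: (-4)²·∫cos(2x)² dx = 16·π/2 = 8*π;  (2)²·∫sin(2x)² dx = 4·π/2 = 2*π;  (4)²·∫cos(4x)² dx = 16·π/2 = 8*π.
  (u')² cross terms: 2·(-4)·(2)·∫cos(2x)·sin(2x) dx = -16·(0) = 0;  2·(-4)·(4)·∫cos(2x)·cos(4x) dx = -32·(0) = 0;  2·(2)·(4)·∫sin(2x)·cos(4x) dx = 16·(0) = 0.
  So ∫_0^π (u')² dx = 8*π + 2*π + 8*π + 0 + 0 + 0 = 18*π.
||u||_{H^1}^2 = (3*π) + (18*π) = 21*π.


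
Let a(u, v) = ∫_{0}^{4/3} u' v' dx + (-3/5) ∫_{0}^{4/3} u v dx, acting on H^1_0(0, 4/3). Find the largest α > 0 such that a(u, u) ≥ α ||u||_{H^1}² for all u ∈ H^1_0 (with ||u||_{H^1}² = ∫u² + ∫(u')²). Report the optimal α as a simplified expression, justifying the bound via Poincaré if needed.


α = 3*(-16 + 15*π^2)/(5*(16 + 9*π^2))

Coercivity of a(·,·) on H^1_0(0, 4/3) means a(u, u) ≥ α ||u||_{H^1}² for every u ∈ H^1_0.
The interval has length L = 4/3, and Poincaré/coercivity depend only on L. Here a(u, u) = ∫(u')² + (-3/5)·∫u².
Here c = -3/5 < 0 with |c| < (π/L)² = 9*π^2/16, so coercivity still holds. The condition a(u,u) ≥ α||u||_{H^1}² reads (1−α)∫(u')² ≥ (α−c)∫u². Any admissible α is ≤ 1 (rapidly oscillating u have ∫u²/∫(u')² → 0), and α = 1 would force 0 ≥ (1−c)∫u², impossible since c < 1; so 1−α > 0. By the sharp Poincaré inequality on H^1_0 of an interval of length L, ∫(u')² ≥ (π/L)²∫u² with equality for the first sine mode sin(π(x−x₀)/L) (x₀ the left endpoint), so the inequality holds for all u iff (1−α)(π/L)² ≥ α − c, i.e. α ≤ ((π/L)² + c)/((π/L)² + 1) = (1 + c(L/π)²)/(1 + (L/π)²). (Direct route, valid since c ≤ 0: Poincaré gives c∫u² ≥ c(L/π)²∫(u')², so a(u,u) ≥ (1 + c(L/π)²)∫(u')², while ||u||_{H^1}² ≤ (1 + (L/π)²)∫(u')²; dividing yields the same α.) With (π/L)² = 9*π^2/16 and c = -3/5, the largest admissible constant is α = ((π/L)² + c)/((π/L)² + 1).
Simplifying, α = 3*(-16 + 15*π^2)/(5*(16 + 9*π^2)).


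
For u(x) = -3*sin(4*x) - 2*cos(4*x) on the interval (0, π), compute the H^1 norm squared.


||u||_{H^1(0,π)}^2 = 221*π/2

u'(x) = 8*sin(4*x) - 12*cos(4*x).
Expand u² and (u')² and integrate term by term on (0, π), using: for integers n ≥ 1, ∫_0^π sin²(nx) dx = ∫_0^π cos²(nx) dx = π/2; for n ≠ n', ∫_0^π sin(nx)sin(n'x) dx = ∫_0^π cos(nx)cos(n'x) dx = 0; and by product-to-sum, ∫_0^π sin(nx)cos(n'x) dx = ½∫_0^π [sin((n+n')x) + sin((n−n')x)] dx, which is 0 when n+n' is even and 2n/(n²−n'²) when n+n' is odd (it need not vanish on (0, π)).
  u² squared terms: (-3)²·∫sin(4x)² dx = 9·π/2 = 9*π/2;  (-2)²·∫cos(4x)² dx = 4·π/2 = 2*π.
  u² cross terms: 2·(-3)·(-2)·∫sin(4x)·cos(4x) dx = 12·(0) = 0.
  So ∫_0^π u² dx = 9*π/2 + 2*π + 0 = 13*π/2.
  (u')² squared terms: (-12)²·∫cos(4x)² dx = 144·π/2 = 72*π;  (8)²·∫sin(4x)² dx = 64·π/2 = 32*π.
  (u')² cross terms: 2·(-12)·(8)·∫cos(4x)·sin(4x) dx = -192·(0) = 0.
  So ∫_0^π (u')² dx = 72*π + 32*π + 0 = 104*π.
||u||_{H^1}^2 = (13*π/2) + (104*π) = 221*π/2.


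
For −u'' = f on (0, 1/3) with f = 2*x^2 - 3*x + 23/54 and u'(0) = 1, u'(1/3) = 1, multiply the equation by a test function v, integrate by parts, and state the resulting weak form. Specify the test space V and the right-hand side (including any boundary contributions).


V = H^1(0, 1/3) (v unrestricted at boundary; u is determined up to an additive constant); weak form: ∫_0^1/3 u'v' dx = ∫_0^1/3 (2*x^2 - 3*x + 23/54) v dx + v(1/3) − v(0) for all v ∈ V.

Multiply both sides by a test function v and integrate from 0 to 1/3:
  ∫_0^1/3 −u''(x) v(x) dx = ∫_0^1/3 f(x) v(x) dx.
Integrate the LHS by parts once:
  ∫_0^1/3 −u'' v dx = −[u'(x) v(x)]_0^1/3 + ∫_0^1/3 u'(x) v'(x) dx.
Thus ∫_0^1/3 u'(x) v'(x) dx = ∫_0^1/3 f(x) v(x) dx + [u'(x) v(x)]_0^1/3.
Choose V so that boundary terms are either known or forced to vanish.
u has inhomogeneous Neumann u'(0) = 1, u'(1/3) = 1. [u' v]_0^1/3 = (1)·v(1/3) − (1)·v(0) = v(1/3) − v(0). Take V = H^1(0, 1/3); boundary term becomes part of RHS.
Weak formulation: find u (satisfying any essential BC) such that ∫_0^1/3 u'(x) v'(x) dx = ∫_0^1/3 f v dx + v(1/3) − v(0) for all v ∈ V (Neumann data are natural BCs: they enter the RHS as boundary terms).
Substituting f(x) = 2*x^2 - 3*x + 23/54, the right-hand side is ∫_0^1/3 (2*x^2 - 3*x + 23/54) v dx + v(1/3) − v(0).
Compatibility check (pure Neumann): taking v ≡ 1 ∈ V gives 0 = ∫_0^1/3 f dx + (1) − (1), i.e. ∫_0^1/3 f dx must equal u'(0) − u'(1/3) = 0. Indeed ∫_0^1/3 (2*x^2 - 3*x + 23/54) dx = 0, so the data are compatible. The solution is then unique only up to an additive constant (fix it e.g. by requiring ∫_0^1/3 u dx = 0).


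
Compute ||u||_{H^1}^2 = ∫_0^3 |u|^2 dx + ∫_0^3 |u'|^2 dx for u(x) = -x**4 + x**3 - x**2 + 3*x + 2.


||u||_{H^1}^2 = 485547/140

The H^1 norm (squared) on an interval (0, L) is
  ||u||_{H^1}^2 = ∫_0^L u(x)^2 dx + ∫_0^L u'(x)^2 dx.
Compute u'(x) = -4*x**3 + 3*x**2 - 2*x + 3.
Then u(x)^2 = x**8 - 2*x**7 + 3*x**6 - 8*x**5 + 3*x**4 - 2*x**3 + 5*x**2 + 12*x + 4 and u'(x)^2 = 16*x**6 - 24*x**5 + 25*x**4 - 36*x**3 + 22*x**2 - 12*x + 9.
Integrate each monomial from 0 to 3 using ∫_0^3 c·x^n dx = c·3^(n+1)/(n+1):
  ∫_0^3 u(x)^2 dx = ∫_0^3 (x^8 - 2*x^7 + 3*x^6 - 8*x^5 + 3*x^4 - 2*x^3 + 5*x^2 + 12*x + 4) dx. Term by term:
    ∫_0^3 x^8 dx = 2187;  ∫_0^3 -2*x^7 dx = -6561/4;  ∫_0^3 3*x^6 dx = 6561/7;
    ∫_0^3 -8*x^5 dx = -972;  ∫_0^3 3*x^4 dx = 729/5;  ∫_0^3 -2*x^3 dx = -81/2;
    ∫_0^3 5*x^2 dx = 45;  ∫_0^3 12*x dx = 54;  ∫_0^3 4 dx = 12.
  Sum: 2187 − 6561/4 + 6561/7 − 972 + 729/5 − 81/2 + 45 + 54 + 12 = 101967/140.
  ∫_0^3 u'(x)^2 dx = ∫_0^3 (16*x^6 - 24*x^5 + 25*x^4 - 36*x^3 + 22*x^2 - 12*x + 9) dx. Term by term:
    ∫_0^3 16*x^6 dx = 34992/7;  ∫_0^3 -24*x^5 dx = -2916;  ∫_0^3 25*x^4 dx = 1215;
    ∫_0^3 -36*x^3 dx = -729;  ∫_0^3 22*x^2 dx = 198;  ∫_0^3 -12*x dx = -54;
    ∫_0^3 9 dx = 27.
  Sum: 34992/7 − 2916 + 1215 − 729 + 198 − 54 + 27 = 19179/7.
Adding: ||u||_{H^1}^2 = 101967/140 + 19179/7 = 485547/140.


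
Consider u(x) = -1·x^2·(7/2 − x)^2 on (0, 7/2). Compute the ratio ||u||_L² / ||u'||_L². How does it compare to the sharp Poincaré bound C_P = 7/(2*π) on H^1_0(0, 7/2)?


||u||_L² / ||u'||_L² = 7*sqrt(3)/12 < C_P = 7/(2*π).

u(x) = -1·x^2·(7/2 − x)^2, so u'(x) = x*(-8*x^2 + 42*x - 49)/2.
u(x) = -1·x^2·(7/2 − x)^2 vanishes at x = 0 and x = 7/2, so u ∈ H^1_0(0, 7/2). Differentiate via the product rule and integrate the resulting polynomials term by term.
  ∫_0^7/2 u² dx = ∫_0^7/2 (x^8 - 14*x^7 + 147*x^6/2 - 343*x^5/2 + 2401*x^4/16) dx. Term by term:
    ∫_0^7/2 x^8 dx = 40353607/4608;  ∫_0^7/2 -14*x^7 dx = -40353607/1024;  ∫_0^7/2 147*x^6/2 dx = 17294403/256;
    ∫_0^7/2 -343*x^5/2 dx = -40353607/768;  ∫_0^7/2 2401*x^4/16 dx = 40353607/2560.
  Sum: 40353607/4608 − 40353607/1024 + 17294403/256 − 40353607/768 + 40353607/2560 = 5764801/46080.
  ∫_0^7/2 (u')² dx = ∫_0^7/2 (16*x^6 - 168*x^5 + 637*x^4 - 1029*x^3 + 2401*x^2/4) dx. Term by term:
    ∫_0^7/2 16*x^6 dx = 117649/8;  ∫_0^7/2 -168*x^5 dx = -823543/16;  ∫_0^7/2 637*x^4 dx = 10706059/160;
    ∫_0^7/2 -1029*x^3 dx = -2470629/64;  ∫_0^7/2 2401*x^2/4 dx = 823543/96.
  Sum: 117649/8 − 823543/16 + 10706059/160 − 2470629/64 + 823543/96 = 117649/960.
∫_0^7/2 u² dx = 5764801/46080, so ||u||_L² = 2401*sqrt(5)/480.
∫_0^7/2 (u')² dx = 117649/960, so ||u'||_L² = 343*sqrt(15)/120.
Ratio ||u||_L² / ||u'||_L² = 7*sqrt(3)/12.
Sharp Poincaré constant on H^1_0(0, 7/2) is C_P = L/π = 7/(2*π), achieved by sin(2*π/7·x).
A polynomial bump cannot attain the sharp Poincaré constant (only the first sine eigenfunction does), so the ratio is strictly less than C_P, consistent with ||u||_L² ≤ C_P ||u'||_L².


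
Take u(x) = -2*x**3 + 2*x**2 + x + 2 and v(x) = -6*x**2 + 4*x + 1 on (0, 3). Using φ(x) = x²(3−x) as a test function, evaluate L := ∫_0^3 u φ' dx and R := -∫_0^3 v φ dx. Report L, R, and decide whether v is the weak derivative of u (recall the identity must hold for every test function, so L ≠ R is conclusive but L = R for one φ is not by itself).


LHS = 1809/20, RHS = 1809/20. Yes, v = u' weakly.

u(x) = -2*x**3 + 2*x**2 + x + 2, classical derivative u'(x) = -6*x**2 + 4*x + 1.
φ(x) = x²(3−x), so φ'(x) = 3*x*(2 - x).
Note φ(0) = φ(3) = 0, so the boundary term u·φ vanishes.
LHS = ∫_0^3 u(x) φ'(x) dx = ∫_0^3 (6*x^5 - 18*x^4 + 9*x^3 + 12*x) dx. Term by term:
  ∫_0^3 6*x^5 dx = 729;  ∫_0^3 -18*x^4 dx = -4374/5;  ∫_0^3 9*x^3 dx = 729/4;
  ∫_0^3 12*x dx = 54.
Sum: 729 − 4374/5 + 729/4 + 54 = 1809/20.
So LHS = 1809/20.
∫_0^3 v(x) φ(x) dx = ∫_0^3 (6*x^5 - 22*x^4 + 11*x^3 + 3*x^2) dx. Term by term:
  ∫_0^3 6*x^5 dx = 729;  ∫_0^3 -22*x^4 dx = -5346/5;  ∫_0^3 11*x^3 dx = 891/4;
  ∫_0^3 3*x^2 dx = 27.
Sum: 729 − 5346/5 + 891/4 + 27 = -1809/20.
So RHS = -∫_0^3 v(x) φ(x) dx = 1809/20.
LHS = RHS, so the identity holds for this test φ.
Moreover u is smooth here and v(x) = u'(x) = -6*x**2 + 4*x + 1 pointwise, so the identity holds for every test function. Hence v is the weak derivative of u.


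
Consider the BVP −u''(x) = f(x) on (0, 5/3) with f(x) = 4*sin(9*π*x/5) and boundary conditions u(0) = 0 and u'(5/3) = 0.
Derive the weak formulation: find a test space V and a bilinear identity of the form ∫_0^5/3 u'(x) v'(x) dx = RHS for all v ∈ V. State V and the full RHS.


V = {v ∈ H^1(0, 5/3) : v(0) = 0} (test functions vanish at x = 0 where u is specified); weak form: ∫_0^5/3 u'v' dx = ∫_0^5/3 (4*sin(9*π*x/5)) v dx for all v ∈ V.

Multiply both sides by a test function v and integrate from 0 to 5/3:
  ∫_0^5/3 −u''(x) v(x) dx = ∫_0^5/3 f(x) v(x) dx.
Integrate the LHS by parts once:
  ∫_0^5/3 −u'' v dx = −[u'(x) v(x)]_0^5/3 + ∫_0^5/3 u'(x) v'(x) dx.
Thus ∫_0^5/3 u'(x) v'(x) dx = ∫_0^5/3 f(x) v(x) dx + [u'(x) v(x)]_0^5/3.
Choose V so that boundary terms are either known or forced to vanish.
Mixed BC: u(0) = 0 (Dirichlet) and u'(5/3) = 0 (Neumann). Define V = {v ∈ H^1(0, 5/3) : v(0) = 0}. Then [u' v]_0^5/3 = u'(5/3)·v(5/3) − u'(0)·0 = 0.
Weak formulation: find u (satisfying any essential BC) such that ∫_0^5/3 u'(x) v'(x) dx = ∫_0^5/3 f v dx for all v ∈ V (Dirichlet at 0 absorbed into V; the Neumann datum at x = 5/3 is zero, so no boundary term remains).
Substituting f(x) = 4*sin(9*π*x/5), the right-hand side is ∫_0^5/3 (4*sin(9*π*x/5)) v dx.


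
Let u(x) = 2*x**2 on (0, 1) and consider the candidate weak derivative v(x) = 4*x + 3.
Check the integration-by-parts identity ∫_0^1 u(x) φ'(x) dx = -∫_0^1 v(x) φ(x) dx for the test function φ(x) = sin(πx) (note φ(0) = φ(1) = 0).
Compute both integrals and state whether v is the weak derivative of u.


LHS = -4/π, RHS = -10/π. No, v is not the weak derivative of u.

u(x) = 2*x**2, classical derivative u'(x) = 4*x.
φ(x) = sin(πx), so φ'(x) = π*cos(π*x).
Note φ(0) = φ(1) = 0, so the boundary term u·φ vanishes.
LHS = ∫_0^1 u(x) φ'(x) dx = ∫_0^1 (2*π*x^2*cos(π*x)) dx. Term by term:
  ∫_0^1 2*π*x^2*cos(π*x) dx = -4/π.
So LHS = -4/π.
∫_0^1 v(x) φ(x) dx = ∫_0^1 (4*x*sin(π*x) + 3*sin(π*x)) dx. Term by term:
  ∫_0^1 3*sin(π*x) dx = 6/π;  ∫_0^1 4*x*sin(π*x) dx = 4/π.
Sum: 6/π + 4/π = 10/π.
So RHS = -∫_0^1 v(x) φ(x) dx = -10/π.
LHS − RHS = 6/π ≠ 0, so the identity fails.
(For a valid weak derivative the identity must hold for EVERY test function, in particular this one. The failure shows v is NOT the weak derivative of u.)
Correct weak derivative would be u'(x) = 4*x.


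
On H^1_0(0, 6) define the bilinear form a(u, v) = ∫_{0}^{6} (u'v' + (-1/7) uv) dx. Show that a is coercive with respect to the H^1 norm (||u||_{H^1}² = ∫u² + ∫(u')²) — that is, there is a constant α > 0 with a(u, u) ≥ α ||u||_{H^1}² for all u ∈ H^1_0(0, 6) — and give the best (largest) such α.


α = (-36/7 + π^2)/(π^2 + 36)

Coercivity of a(·,·) on H^1_0(0, 6) means a(u, u) ≥ α ||u||_{H^1}² for every u ∈ H^1_0.
The interval has length L = 6, and Poincaré/coercivity depend only on L. Here a(u, u) = ∫(u')² + (-1/7)·∫u².
Here c = -1/7 < 0 with |c| < (π/L)² = π^2/36, so coercivity still holds. The condition a(u,u) ≥ α||u||_{H^1}² reads (1−α)∫(u')² ≥ (α−c)∫u². Any admissible α is ≤ 1 (rapidly oscillating u have ∫u²/∫(u')² → 0), and α = 1 would force 0 ≥ (1−c)∫u², impossible since c < 1; so 1−α > 0. By the sharp Poincaré inequality on H^1_0 of an interval of length L, ∫(u')² ≥ (π/L)²∫u² with equality for the first sine mode sin(π(x−x₀)/L) (x₀ the left endpoint), so the inequality holds for all u iff (1−α)(π/L)² ≥ α − c, i.e. α ≤ ((π/L)² + c)/((π/L)² + 1) = (1 + c(L/π)²)/(1 + (L/π)²). (Direct route, valid since c ≤ 0: Poincaré gives c∫u² ≥ c(L/π)²∫(u')², so a(u,u) ≥ (1 + c(L/π)²)∫(u')², while ||u||_{H^1}² ≤ (1 + (L/π)²)∫(u')²; dividing yields the same α.) With (π/L)² = π^2/36 and c = -1/7, the largest admissible constant is α = ((π/L)² + c)/((π/L)² + 1).
Simplifying, α = (-36/7 + π^2)/(π^2 + 36).


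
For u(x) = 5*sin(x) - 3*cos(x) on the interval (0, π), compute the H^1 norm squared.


||u||_{H^1(0,π)}^2 = 34*π

u'(x) = 3*sin(x) + 5*cos(x).
Expand u² and (u')² and integrate term by term on (0, π), using: for integers n ≥ 1, ∫_0^π sin²(nx) dx = ∫_0^π cos²(nx) dx = π/2; for n ≠ n', ∫_0^π sin(nx)sin(n'x) dx = ∫_0^π cos(nx)cos(n'x) dx = 0; and by product-to-sum, ∫_0^π sin(nx)cos(n'x) dx = ½∫_0^π [sin((n+n')x) + sin((n−n')x)] dx, which is 0 when n+n' is even and 2n/(n²−n'²) when n+n' is odd (it need not vanish on (0, π)).
  u² squared terms: (-3)²·∫cos(x)² dx = 9·π/2 = 9*π/2;  (5)²·∫sin(x)² dx = 25·π/2 = 25*π/2.
  u² cross terms: 2·(-3)·(5)·∫cos(x)·sin(x) dx = -30·(0) = 0.
  So ∫_0^π u² dx = 9*π/2 + 25*π/2 + 0 = 17*π.
  (u')² squared terms: (3)²·∫sin(x)² dx = 9·π/2 = 9*π/2;  (5)²·∫cos(x)² dx = 25·π/2 = 25*π/2.
  (u')² cross terms: 2·(3)·(5)·∫sin(x)·cos(x) dx = 30·(0) = 0.
  So ∫_0^π (u')² dx = 9*π/2 + 25*π/2 + 0 = 17*π.
||u||_{H^1}^2 = (17*π) + (17*π) = 34*π.


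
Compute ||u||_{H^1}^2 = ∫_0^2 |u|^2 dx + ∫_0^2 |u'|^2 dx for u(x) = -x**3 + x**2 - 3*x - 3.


||u||_{H^1}^2 = 17432/105

The H^1 norm (squared) on an interval (0, L) is
  ||u||_{H^1}^2 = ∫_0^L u(x)^2 dx + ∫_0^L u'(x)^2 dx.
Compute u'(x) = -3*x**2 + 2*x - 3.
Then u(x)^2 = x**6 - 2*x**5 + 7*x**4 + 3*x**2 + 18*x + 9 and u'(x)^2 = 9*x**4 - 12*x**3 + 22*x**2 - 12*x + 9.
Integrate each monomial from 0 to 2 using ∫_0^2 c·x^n dx = c·2^(n+1)/(n+1):
  ∫_0^2 u(x)^2 dx = ∫_0^2 (x^6 - 2*x^5 + 7*x^4 + 3*x^2 + 18*x + 9) dx. Term by term:
    ∫_0^2 x^6 dx = 128/7;  ∫_0^2 -2*x^5 dx = -64/3;  ∫_0^2 7*x^4 dx = 224/5;
    ∫_0^2 3*x^2 dx = 8;  ∫_0^2 18*x dx = 36;  ∫_0^2 9 dx = 18.
  Sum: 128/7 − 64/3 + 224/5 + 8 + 36 + 18 = 10894/105.
  ∫_0^2 u'(x)^2 dx = ∫_0^2 (9*x^4 - 12*x^3 + 22*x^2 - 12*x + 9) dx. Term by term:
    ∫_0^2 9*x^4 dx = 288/5;  ∫_0^2 -12*x^3 dx = -48;  ∫_0^2 22*x^2 dx = 176/3;
    ∫_0^2 -12*x dx = -24;  ∫_0^2 9 dx = 18.
  Sum: 288/5 − 48 + 176/3 − 24 + 18 = 934/15.
Adding: ||u||_{H^1}^2 = 10894/105 + 934/15 = 17432/105.


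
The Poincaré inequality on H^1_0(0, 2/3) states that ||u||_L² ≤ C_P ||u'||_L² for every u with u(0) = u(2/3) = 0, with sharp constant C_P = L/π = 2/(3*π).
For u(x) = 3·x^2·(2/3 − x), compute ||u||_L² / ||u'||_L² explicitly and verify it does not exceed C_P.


||u||_L² / ||u'||_L² = sqrt(14)/21 < C_P = 2/(3*π).

u(x) = 3·x^2·(2/3 − x), so u'(x) = x*(4 - 9*x).
u(x) = 3·x^2·(2/3 − x) vanishes at x = 0 and x = 2/3, so u ∈ H^1_0(0, 2/3). Differentiate via the product rule and integrate the resulting polynomials term by term.
  ∫_0^2/3 u² dx = ∫_0^2/3 (9*x^6 - 12*x^5 + 4*x^4) dx. Term by term:
    ∫_0^2/3 9*x^6 dx = 128/1701;  ∫_0^2/3 -12*x^5 dx = -128/729;  ∫_0^2/3 4*x^4 dx = 128/1215.
  Sum: 128/1701 − 128/729 + 128/1215 = 128/25515.
  ∫_0^2/3 (u')² dx = ∫_0^2/3 (81*x^4 - 72*x^3 + 16*x^2) dx. Term by term:
    ∫_0^2/3 81*x^4 dx = 32/15;  ∫_0^2/3 -72*x^3 dx = -32/9;  ∫_0^2/3 16*x^2 dx = 128/81.
  Sum: 32/15 − 32/9 + 128/81 = 64/405.
∫_0^2/3 u² dx = 128/25515, so ||u||_L² = 8*sqrt(70)/945.
∫_0^2/3 (u')² dx = 64/405, so ||u'||_L² = 8*sqrt(5)/45.
Ratio ||u||_L² / ||u'||_L² = sqrt(14)/21.
Sharp Poincaré constant on H^1_0(0, 2/3) is C_P = L/π = 2/(3*π), achieved by sin(3*π/2·x).
A polynomial bump cannot attain the sharp Poincaré constant (only the first sine eigenfunction does), so the ratio is strictly less than C_P, consistent with ||u||_L² ≤ C_P ||u'||_L².


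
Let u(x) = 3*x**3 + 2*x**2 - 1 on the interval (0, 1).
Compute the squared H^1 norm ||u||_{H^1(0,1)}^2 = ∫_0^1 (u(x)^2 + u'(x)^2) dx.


||u||_{H^1}^2 = 585/14

The H^1 norm (squared) on an interval (0, L) is
  ||u||_{H^1}^2 = ∫_0^L u(x)^2 dx + ∫_0^L u'(x)^2 dx.
Compute u'(x) = 9*x**2 + 4*x.
Then u(x)^2 = 9*x**6 + 12*x**5 + 4*x**4 - 6*x**3 - 4*x**2 + 1 and u'(x)^2 = 81*x**4 + 72*x**3 + 16*x**2.
Integrate each monomial from 0 to 1 using ∫_0^1 c·x^n dx = c·1^(n+1)/(n+1):
  ∫_0^1 u(x)^2 dx = ∫_0^1 (9*x^6 + 12*x^5 + 4*x^4 - 6*x^3 - 4*x^2 + 1) dx. Term by term:
    ∫_0^1 9*x^6 dx = 9/7;  ∫_0^1 12*x^5 dx = 2;  ∫_0^1 4*x^4 dx = 4/5;
    ∫_0^1 -6*x^3 dx = -3/2;  ∫_0^1 -4*x^2 dx = -4/3;  ∫_0^1 1 dx = 1.
  Sum: 9/7 + 2 + 4/5 − 3/2 − 4/3 + 1 = 473/210.
  ∫_0^1 u'(x)^2 dx = ∫_0^1 (81*x^4 + 72*x^3 + 16*x^2) dx. Term by term:
    ∫_0^1 81*x^4 dx = 81/5;  ∫_0^1 72*x^3 dx = 18;  ∫_0^1 16*x^2 dx = 16/3.
  Sum: 81/5 + 18 + 16/3 = 593/15.
Adding: ||u||_{H^1}^2 = 473/210 + 593/15 = 585/14.


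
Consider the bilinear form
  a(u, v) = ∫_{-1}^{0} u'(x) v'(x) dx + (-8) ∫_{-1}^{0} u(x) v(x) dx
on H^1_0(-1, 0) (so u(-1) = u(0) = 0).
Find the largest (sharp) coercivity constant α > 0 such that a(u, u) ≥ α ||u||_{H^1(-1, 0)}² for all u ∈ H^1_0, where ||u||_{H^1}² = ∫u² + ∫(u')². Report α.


α = (-8 + π^2)/(1 + π^2)

Coercivity of a(·,·) on H^1_0(-1, 0) means a(u, u) ≥ α ||u||_{H^1}² for every u ∈ H^1_0.
The interval has length L = 1, and Poincaré/coercivity depend only on L. Here a(u, u) = ∫(u')² + (-8)·∫u².
Here c = -8 < 0 with |c| < (π/L)² = π^2, so coercivity still holds. The condition a(u,u) ≥ α||u||_{H^1}² reads (1−α)∫(u')² ≥ (α−c)∫u². Any admissible α is ≤ 1 (rapidly oscillating u have ∫u²/∫(u')² → 0), and α = 1 would force 0 ≥ (1−c)∫u², impossible since c < 1; so 1−α > 0. By the sharp Poincaré inequality on H^1_0 of an interval of length L, ∫(u')² ≥ (π/L)²∫u² with equality for the first sine mode sin(π(x−x₀)/L) (x₀ the left endpoint), so the inequality holds for all u iff (1−α)(π/L)² ≥ α − c, i.e. α ≤ ((π/L)² + c)/((π/L)² + 1) = (1 + c(L/π)²)/(1 + (L/π)²). (Direct route, valid since c ≤ 0: Poincaré gives c∫u² ≥ c(L/π)²∫(u')², so a(u,u) ≥ (1 + c(L/π)²)∫(u')², while ||u||_{H^1}² ≤ (1 + (L/π)²)∫(u')²; dividing yields the same α.) With (π/L)² = π^2 and c = -8, the largest admissible constant is α = ((π/L)² + c)/((π/L)² + 1).
Simplifying, α = (-8 + π^2)/(1 + π^2).


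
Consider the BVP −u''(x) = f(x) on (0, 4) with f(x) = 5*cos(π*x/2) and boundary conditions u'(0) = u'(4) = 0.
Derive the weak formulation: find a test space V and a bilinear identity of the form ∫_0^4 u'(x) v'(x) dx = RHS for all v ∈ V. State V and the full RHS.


V = H^1(0, 4) (no boundary constraint on v; u is determined up to an additive constant); weak form: ∫_0^4 u'v' dx = ∫_0^4 (5*cos(π*x/2)) v dx for all v ∈ V.

Multiply both sides by a test function v and integrate from 0 to 4:
  ∫_0^4 −u''(x) v(x) dx = ∫_0^4 f(x) v(x) dx.
Integrate the LHS by parts once:
  ∫_0^4 −u'' v dx = −[u'(x) v(x)]_0^4 + ∫_0^4 u'(x) v'(x) dx.
Thus ∫_0^4 u'(x) v'(x) dx = ∫_0^4 f(x) v(x) dx + [u'(x) v(x)]_0^4.
Choose V so that boundary terms are either known or forced to vanish.
u has homogeneous Neumann: u'(0) = u'(4) = 0. So [u' v]_0^4 = 0·v(4) − 0·v(0) = 0 for any v; take V = H^1(0, 4).
Weak formulation: find u (satisfying any essential BC) such that ∫_0^4 u'(x) v'(x) dx = ∫_0^4 f v dx for all v ∈ V (homogeneous Neumann, so boundary terms vanish).
Substituting f(x) = 5*cos(π*x/2), the right-hand side is ∫_0^4 (5*cos(π*x/2)) v dx.
Compatibility check (pure Neumann): taking v ≡ 1 ∈ V gives 0 = ∫_0^4 f dx + (0) − (0), i.e. ∫_0^4 f dx must equal u'(0) − u'(4) = 0. Indeed ∫_0^4 (5*cos(π*x/2)) dx = 0, so the data are compatible. The solution is then unique only up to an additive constant (fix it e.g. by requiring ∫_0^4 u dx = 0).


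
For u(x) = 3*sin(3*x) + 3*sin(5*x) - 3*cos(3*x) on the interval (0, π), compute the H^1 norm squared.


||u||_{H^1(0,π)}^2 = 207*π

u'(x) = 9*sin(3*x) + 9*cos(3*x) + 15*cos(5*x).
Expand u² and (u')² and integrate term by term on (0, π), using: for integers n ≥ 1, ∫_0^π sin²(nx) dx = ∫_0^π cos²(nx) dx = π/2; for n ≠ n', ∫_0^π sin(nx)sin(n'x) dx = ∫_0^π cos(nx)cos(n'x) dx = 0; and by product-to-sum, ∫_0^π sin(nx)cos(n'x) dx = ½∫_0^π [sin((n+n')x) + sin((n−n')x)] dx, which is 0 when n+n' is even and 2n/(n²−n'²) when n+n' is odd (it need not vanish on (0, π)).
  u² squared terms: (-3)²·∫cos(3x)² dx = 9·π/2 = 9*π/2;  (3)²·∫sin(3x)² dx = 9·π/2 = 9*π/2;  (3)²·∫sin(5x)² dx = 9·π/2 = 9*π/2.
  u² cross terms: 2·(-3)·(3)·∫cos(3x)·sin(3x) dx = -18·(0) = 0;  2·(-3)·(3)·∫cos(3x)·sin(5x) dx = -18·(0) = 0;  2·(3)·(3)·∫sin(3x)·sin(5x) dx = 18·(0) = 0.
  So ∫_0^π u² dx = 9*π/2 + 9*π/2 + 9*π/2 + 0 + 0 + 0 = 27*π/2.
  (u')² squared terms: (9)²·∫cos(3x)² dx = 81·π/2 = 81*π/2;  (9)²·∫sin(3x)² dx = 81·π/2 = 81*π/2;  (15)²·∫cos(5x)² dx = 225·π/2 = 225*π/2.
  (u')² cross terms: 2·(9)·(9)·∫cos(3x)·sin(3x) dx = 162·(0) = 0;  2·(9)·(15)·∫cos(3x)·cos(5x) dx = 270·(0) = 0;  2·(9)·(15)·∫sin(3x)·cos(5x) dx = 270·(0) = 0.
  So ∫_0^π (u')² dx = 81*π/2 + 81*π/2 + 225*π/2 + 0 + 0 + 0 = 387*π/2.
||u||_{H^1}^2 = (27*π/2) + (387*π/2) = 207*π.


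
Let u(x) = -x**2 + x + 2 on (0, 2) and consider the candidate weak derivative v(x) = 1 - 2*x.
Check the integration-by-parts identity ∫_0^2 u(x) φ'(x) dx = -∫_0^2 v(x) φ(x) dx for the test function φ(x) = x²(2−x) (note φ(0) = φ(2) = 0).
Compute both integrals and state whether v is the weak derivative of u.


LHS = 28/15, RHS = 28/15. Yes, v = u' weakly.

u(x) = -x**2 + x + 2, classical derivative u'(x) = 1 - 2*x.
φ(x) = x²(2−x), so φ'(x) = x*(4 - 3*x).
Note φ(0) = φ(2) = 0, so the boundary term u·φ vanishes.
LHS = ∫_0^2 u(x) φ'(x) dx = ∫_0^2 (3*x^4 - 7*x^3 - 2*x^2 + 8*x) dx. Term by term:
  ∫_0^2 3*x^4 dx = 96/5;  ∫_0^2 -7*x^3 dx = -28;  ∫_0^2 -2*x^2 dx = -16/3;
  ∫_0^2 8*x dx = 16.
Sum: 96/5 − 28 − 16/3 + 16 = 28/15.
So LHS = 28/15.
∫_0^2 v(x) φ(x) dx = ∫_0^2 (2*x^4 - 5*x^3 + 2*x^2) dx. Term by term:
  ∫_0^2 2*x^4 dx = 64/5;  ∫_0^2 -5*x^3 dx = -20;  ∫_0^2 2*x^2 dx = 16/3.
Sum: 64/5 − 20 + 16/3 = -28/15.
So RHS = -∫_0^2 v(x) φ(x) dx = 28/15.
LHS = RHS, so the identity holds for this test φ.
Moreover u is smooth here and v(x) = u'(x) = 1 - 2*x pointwise, so the identity holds for every test function. Hence v is the weak derivative of u.


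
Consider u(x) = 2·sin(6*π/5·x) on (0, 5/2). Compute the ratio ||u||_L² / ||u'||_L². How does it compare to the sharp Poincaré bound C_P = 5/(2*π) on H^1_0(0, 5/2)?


||u||_L² / ||u'||_L² = 5/(6*π) < C_P = 5/(2*π).

u(x) = 2·sin(6*π/5·x), so u'(x) = 12*π*cos(6*π*x/5)/5.
Writing u(x) = A·sin(kπx/L) with A = 2 and k = 3, use ∫_0^L sin²(kπx/L) dx = L/2 and ∫_0^L cos²(kπx/L) dx = L/2.
u² = 4·sin²(6*π/5·x) and (u')² = 144*π^2/25·cos²(6*π/5·x), and each of sin², cos² integrates to L/2 = 5/4 over (0, 5/2).
∫_0^5/2 u² dx = 5, so ||u||_L² = sqrt(5).
∫_0^5/2 (u')² dx = 36*π^2/5, so ||u'||_L² = 6*sqrt(5)*π/5.
Ratio ||u||_L² / ||u'||_L² = 5/(6*π).
Sharp Poincaré constant on H^1_0(0, 5/2) is C_P = L/π = 5/(2*π), achieved by sin(2*π/5·x).
This is the k = 3 harmonic; the ratio L/(kπ) is strictly less than C_P = L/π, consistent with the sharp inequality ||u||_L² ≤ C_P ||u'||_L².


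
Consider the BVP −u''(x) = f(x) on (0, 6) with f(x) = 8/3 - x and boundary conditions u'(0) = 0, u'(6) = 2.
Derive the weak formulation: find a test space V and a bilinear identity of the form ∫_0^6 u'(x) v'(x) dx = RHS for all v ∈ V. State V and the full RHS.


V = H^1(0, 6) (v unrestricted at boundary; u is determined up to an additive constant); weak form: ∫_0^6 u'v' dx = ∫_0^6 (8/3 - x) v dx + 2·v(6) for all v ∈ V.

Multiply both sides by a test function v and integrate from 0 to 6:
  ∫_0^6 −u''(x) v(x) dx = ∫_0^6 f(x) v(x) dx.
Integrate the LHS by parts once:
  ∫_0^6 −u'' v dx = −[u'(x) v(x)]_0^6 + ∫_0^6 u'(x) v'(x) dx.
Thus ∫_0^6 u'(x) v'(x) dx = ∫_0^6 f(x) v(x) dx + [u'(x) v(x)]_0^6.
Choose V so that boundary terms are either known or forced to vanish.
u has inhomogeneous Neumann u'(0) = 0, u'(6) = 2. [u' v]_0^6 = (2)·v(6) − (0)·v(0) = 2·v(6). Take V = H^1(0, 6); boundary term becomes part of RHS.
Weak formulation: find u (satisfying any essential BC) such that ∫_0^6 u'(x) v'(x) dx = ∫_0^6 f v dx + 2·v(6) for all v ∈ V (Neumann data are natural BCs: they enter the RHS as boundary terms).
Substituting f(x) = 8/3 - x, the right-hand side is ∫_0^6 (8/3 - x) v dx + 2·v(6).
Compatibility check (pure Neumann): taking v ≡ 1 ∈ V gives 0 = ∫_0^6 f dx + (2) − (0), i.e. ∫_0^6 f dx must equal u'(0) − u'(6) = -2. Indeed ∫_0^6 (8/3 - x) dx = -2, so the data are compatible. The solution is then unique only up to an additive constant (fix it e.g. by requiring ∫_0^6 u dx = 0).


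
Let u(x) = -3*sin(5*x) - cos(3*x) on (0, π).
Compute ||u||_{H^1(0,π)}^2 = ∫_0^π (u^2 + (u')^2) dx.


||u||_{H^1(0,π)}^2 = 122*π

u'(x) = 3*sin(3*x) - 15*cos(5*x).
Expand u² and (u')² and integrate term by term on (0, π), using: for integers n ≥ 1, ∫_0^π sin²(nx) dx = ∫_0^π cos²(nx) dx = π/2; for n ≠ n', ∫_0^π sin(nx)sin(n'x) dx = ∫_0^π cos(nx)cos(n'x) dx = 0; and by product-to-sum, ∫_0^π sin(nx)cos(n'x) dx = ½∫_0^π [sin((n+n')x) + sin((n−n')x)] dx, which is 0 when n+n' is even and 2n/(n²−n'²) when n+n' is odd (it need not vanish on (0, π)).
  u² squared terms: (-1)²·∫cos(3x)² dx = 1·π/2 = π/2;  (-3)²·∫sin(5x)² dx = 9·π/2 = 9*π/2.
  u² cross terms: 2·(-1)·(-3)·∫cos(3x)·sin(5x) dx = 6·(0) = 0.
  So ∫_0^π u² dx = π/2 + 9*π/2 + 0 = 5*π.
  (u')² squared terms: (-15)²·∫cos(5x)² dx = 225·π/2 = 225*π/2;  (3)²·∫sin(3x)² dx = 9·π/2 = 9*π/2.
  (u')² cross terms: 2·(-15)·(3)·∫cos(5x)·sin(3x) dx = -90·(0) = 0.
  So ∫_0^π (u')² dx = 225*π/2 + 9*π/2 + 0 = 117*π.
||u||_{H^1}^2 = (5*π) + (117*π) = 122*π.


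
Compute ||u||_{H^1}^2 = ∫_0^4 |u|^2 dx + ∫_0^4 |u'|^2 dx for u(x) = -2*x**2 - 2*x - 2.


||u||_{H^1}^2 = 32288/15

The H^1 norm (squared) on an interval (0, L) is
  ||u||_{H^1}^2 = ∫_0^L u(x)^2 dx + ∫_0^L u'(x)^2 dx.
Compute u'(x) = -4*x - 2.
Then u(x)^2 = 4*x**4 + 8*x**3 + 12*x**2 + 8*x + 4 and u'(x)^2 = 16*x**2 + 16*x + 4.
Integrate each monomial from 0 to 4 using ∫_0^4 c·x^n dx = c·4^(n+1)/(n+1):
  ∫_0^4 u(x)^2 dx = ∫_0^4 (4*x^4 + 8*x^3 + 12*x^2 + 8*x + 4) dx. Term by term:
    ∫_0^4 4*x^4 dx = 4096/5;  ∫_0^4 8*x^3 dx = 512;  ∫_0^4 12*x^2 dx = 256;
    ∫_0^4 8*x dx = 64;  ∫_0^4 4 dx = 16.
  Sum: 4096/5 + 512 + 256 + 64 + 16 = 8336/5.
  ∫_0^4 u'(x)^2 dx = ∫_0^4 (16*x^2 + 16*x + 4) dx. Term by term:
    ∫_0^4 16*x^2 dx = 1024/3;  ∫_0^4 16*x dx = 128;  ∫_0^4 4 dx = 16.
  Sum: 1024/3 + 128 + 16 = 1456/3.
Adding: ||u||_{H^1}^2 = 8336/5 + 1456/3 = 32288/15.


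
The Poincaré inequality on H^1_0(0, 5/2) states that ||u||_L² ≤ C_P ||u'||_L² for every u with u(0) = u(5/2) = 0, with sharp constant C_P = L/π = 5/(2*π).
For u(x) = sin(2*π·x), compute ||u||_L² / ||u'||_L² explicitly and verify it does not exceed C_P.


||u||_L² / ||u'||_L² = 1/(2*π) < C_P = 5/(2*π).

u(x) = sin(2*π·x), so u'(x) = 2*π*cos(2*π*x).
Writing u(x) = A·sin(kπx/L) with A = 1 and k = 5, use ∫_0^L sin²(kπx/L) dx = L/2 and ∫_0^L cos²(kπx/L) dx = L/2.
u² = 1·sin²(2*π·x) and (u')² = 4*π^2·cos²(2*π·x), and each of sin², cos² integrates to L/2 = 5/4 over (0, 5/2).
∫_0^5/2 u² dx = 5/4, so ||u||_L² = sqrt(5)/2.
∫_0^5/2 (u')² dx = 5*π^2, so ||u'||_L² = sqrt(5)*π.
Ratio ||u||_L² / ||u'||_L² = 1/(2*π).
Sharp Poincaré constant on H^1_0(0, 5/2) is C_P = L/π = 5/(2*π), achieved by sin(2*π/5·x).
This is the k = 5 harmonic; the ratio L/(kπ) is strictly less than C_P = L/π, consistent with the sharp inequality ||u||_L² ≤ C_P ||u'||_L².
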